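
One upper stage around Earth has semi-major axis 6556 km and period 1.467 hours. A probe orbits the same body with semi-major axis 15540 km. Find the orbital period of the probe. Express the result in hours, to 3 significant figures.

T₂ ≈ 5.35 hours

Kepler's third law: T² ∝ a³, so T₂ = T₁ (a₂/a₁)^(3/2).
a₂/a₁ = 2.370, (a₂/a₁)^(3/2) = 3.649.
T₂ = 1.467 × 3.649 = 5.354 hours.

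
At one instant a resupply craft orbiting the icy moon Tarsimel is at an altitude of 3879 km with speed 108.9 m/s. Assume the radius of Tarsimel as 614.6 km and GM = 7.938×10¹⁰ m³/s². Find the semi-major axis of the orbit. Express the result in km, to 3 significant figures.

a ≈ 3380 km

r = 614.6 + 3879 = 4493.6 km = 4.494×10⁶ m.
Vis-viva rearranged: 1/a = 2/r − v²/μ = 4.451×10⁻⁷ − 1.494×10⁻⁷ = 2.957×10⁻⁷ m⁻¹.
a = 3.382×10⁶ m = 3382.0 km.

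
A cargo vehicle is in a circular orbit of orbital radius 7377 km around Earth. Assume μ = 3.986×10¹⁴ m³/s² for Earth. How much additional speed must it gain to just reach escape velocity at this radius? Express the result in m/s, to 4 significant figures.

r = 7377 km = 7.377×10⁶ m.
Circular speed v_c = √(μ/r) = 7351 m/s.
Escape speed v_esc = √(2μ/r) = √2 × v_c = 10400 m/s.
Δv = v_esc − v_c = 3045 m/s.

Δv ≈ 3045 m/s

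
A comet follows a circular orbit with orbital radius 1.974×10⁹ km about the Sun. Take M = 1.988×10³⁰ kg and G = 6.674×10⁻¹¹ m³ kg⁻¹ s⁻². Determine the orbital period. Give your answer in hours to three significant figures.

T ≈ 420000 hours

μ = GM = 6.674×10⁻¹¹ × 1.988×10³⁰ = 1.327×10²⁰ m³/s².
r = 1.974×10⁹ km = 1.974×10¹² m.
Kepler's third law: T = 2π√(r³/μ) = 2π√((1.974×10¹²)³ / 1.327×10²⁰).
r³/μ = 5.797×10¹⁶ s², so T = 2π × 2.408×10⁸ = 1.513×10⁹ s.
Converting: 1.513×10⁹ s ÷ 3600 = 4.202×10⁵ hours.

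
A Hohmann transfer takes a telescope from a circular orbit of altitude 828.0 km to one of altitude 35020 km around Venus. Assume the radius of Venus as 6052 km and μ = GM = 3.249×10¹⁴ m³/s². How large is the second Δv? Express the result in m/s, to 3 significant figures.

r₁ = 6052 + 828.0 = 6880.0 km = 6.8800×10⁶ m.
r₂ = 6052 + 35020 = 41072 km = 4.1072×10⁷ m.
Transfer ellipse a_t = (r₁ + r₂)/2 = 2.398×10⁷ m.
At r₁: circular v_c1 = √(μ/r₁) = 6872 m/s; transfer-periapsis v_p = √[μ(2/r₁ − 1/a_t)] = 8994 m/s.
At r₂: circular v_c2 = √(μ/r₂) = 2813 m/s; transfer-apoapsis v_a = √[μ(2/r₂ − 1/a_t)] = 1507 m/s.
Δv₂ = v_c2 − v_a = 1306 m/s.

Δv ≈ 1310 m/s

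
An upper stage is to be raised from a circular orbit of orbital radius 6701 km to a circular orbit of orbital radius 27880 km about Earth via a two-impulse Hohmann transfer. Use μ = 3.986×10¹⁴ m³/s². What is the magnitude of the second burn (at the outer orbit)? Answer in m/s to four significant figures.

Δv ≈ 1427 m/s

r₁ = 6701 km = 6.701×10⁶ m.
r₂ = 27880 km = 2.788×10⁷ m.
Transfer ellipse a_t = (r₁ + r₂)/2 = 1.729×10⁷ m.
At r₁: circular v_c1 = √(μ/r₁) = 7713 m/s; transfer-perigee v_p = √[μ(2/r₁ − 1/a_t)] = 9794 m/s.
At r₂: circular v_c2 = √(μ/r₂) = 3781 m/s; transfer-apogee v_a = √[μ(2/r₂ − 1/a_t)] = 2354 m/s.
Δv₂ = v_c2 − v_a = 1427 m/s.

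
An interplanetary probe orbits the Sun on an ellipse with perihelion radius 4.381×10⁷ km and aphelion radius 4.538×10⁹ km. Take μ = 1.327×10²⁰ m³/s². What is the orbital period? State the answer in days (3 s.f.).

Semi-major axis a = (r_p + r_a)/2 = (4.3810×10⁷ + 4.5380×10⁹)/2 = 2.2909×10⁹ km = 2.291×10¹² m.
By Kepler's third law T = 2π√(a³/μ) = 2π × 3.010×10⁸ = 1.891×10⁹ s.
= 21890 days.

T ≈ 21900 days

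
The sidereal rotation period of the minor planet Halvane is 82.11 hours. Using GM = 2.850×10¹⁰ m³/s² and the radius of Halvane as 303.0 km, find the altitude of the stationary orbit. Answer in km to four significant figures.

h_sync ≈ 3678 km

T = 82.11 hours = 2.956×10⁵ s.
A synchronous orbit has period T, so by Kepler's third law a = (μT²/4π²)^(1/3).
μT²/4π² = 2.850×10¹⁰ × (2.956×10⁵)² / 39.48 = 6.308×10¹⁹ m³.
a = 3.981×10⁶ m = 3980.7 km.
Altitude h = a − R = 3980.7 − 303.0 = 3677.7 km.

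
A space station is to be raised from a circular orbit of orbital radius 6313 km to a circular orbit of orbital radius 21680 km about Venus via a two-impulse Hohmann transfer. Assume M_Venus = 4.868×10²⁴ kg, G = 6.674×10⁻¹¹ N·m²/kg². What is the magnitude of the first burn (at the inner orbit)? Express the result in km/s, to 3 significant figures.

Δv ≈ 1.75 km/s

μ = GM = 6.674×10⁻¹¹ × 4.868×10²⁴ = 3.249×10¹⁴ m³/s².
r₁ = 6313 km = 6.313×10⁶ m.
r₂ = 21680 km = 2.168×10⁷ m.
Transfer ellipse a_t = (r₁ + r₂)/2 = 1.400×10⁷ m.
At r₁: circular v_c1 = √(μ/r₁) = 7174 m/s; transfer-periapsis v_p = √[μ(2/r₁ − 1/a_t)] = 8928 m/s.
Δv₁ = v_p − v_c1 = 1755 m/s.
= 1.755 km/s.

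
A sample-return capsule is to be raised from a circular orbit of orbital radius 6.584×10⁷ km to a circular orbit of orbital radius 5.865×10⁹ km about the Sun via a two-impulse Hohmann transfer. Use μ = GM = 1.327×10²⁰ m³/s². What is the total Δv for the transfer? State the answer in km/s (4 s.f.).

r₁ = 6.584×10⁷ km = 6.584×10¹⁰ m.
r₂ = 5.865×10⁹ km = 5.865×10¹² m.
Transfer ellipse a_t = (r₁ + r₂)/2 = 2.965×10¹² m.
At r₁: circular v_c1 = √(μ/r₁) = 44890 m/s; transfer-perihelion v_p = √[μ(2/r₁ − 1/a_t)] = 63140 m/s.
Δv₁ = v_p − v_c1 = 18240 m/s.
At r₂: circular v_c2 = √(μ/r₂) = 4757 m/s; transfer-aphelion v_a = √[μ(2/r₂ − 1/a_t)] = 708.8 m/s.
Δv₂ = v_c2 − v_a = 4048 m/s.
Total Δv = Δv₁ + Δv₂ = 22290 m/s = 22.29 km/s.

Δv_total ≈ 22.29 km/s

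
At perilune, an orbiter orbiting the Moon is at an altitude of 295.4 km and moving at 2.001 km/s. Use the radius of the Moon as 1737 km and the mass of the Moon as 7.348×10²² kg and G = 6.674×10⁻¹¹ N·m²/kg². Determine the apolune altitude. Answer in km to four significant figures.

μ = GM = 6.674×10⁻¹¹ × 7.348×10²² = 4.904×10¹² m³/s².
r_p = 1737 + 295.4 = 2032.4 km = 2.032×10⁶ m.
Specific energy ε = v²/2 − μ/r = -4.109×10⁵ J/kg, so a = −μ/(2ε) = 5.967×10⁶ m.
The apsides satisfy r_p + r_a = 2a, so the apolune radius is 2a − r_p = 9.901×10⁶ m = 9901.4 km.
Apolune altitude = 9901.4 − 1737 = 8164.4 km.

apolune altitude ≈ 8164 km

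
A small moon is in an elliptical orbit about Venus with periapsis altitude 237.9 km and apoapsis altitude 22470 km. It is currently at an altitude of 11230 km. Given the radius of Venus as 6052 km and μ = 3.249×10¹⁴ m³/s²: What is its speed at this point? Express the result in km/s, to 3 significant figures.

r_p = 6052 + 237.9 = 6289.9 km = 6.2899×10⁶ m.
r_a = 6052 + 22470 = 28522 km = 2.8522×10⁷ m.
r = 6052 + 11230 = 17282 km = 1.728×10⁷ m.
Semi-major axis a = (r_p + r_a)/2 = 17406 km = 1.741×10⁷ m.
Vis-viva: v² = μ(2/r − 1/a) = 3.249×10¹⁴ × (1.157×10⁻⁷ − 5.745×10⁻⁸) = 1.893×10⁷ m²/s².
v = 4351 m/s = 4.351 km/s.

v ≈ 4.35 km/s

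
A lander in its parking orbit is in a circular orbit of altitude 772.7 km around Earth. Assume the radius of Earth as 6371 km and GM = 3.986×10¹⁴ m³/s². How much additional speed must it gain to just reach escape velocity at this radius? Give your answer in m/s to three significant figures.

r = 6371 + 772.7 = 7143.7 km = 7.1437×10⁶ m.
Circular speed v_c = √(μ/r) = 7470 m/s.
Escape speed v_esc = √(2μ/r) = √2 × v_c = 10560 m/s.
Δv = v_esc − v_c = 3094 m/s.

Δv ≈ 3090 m/s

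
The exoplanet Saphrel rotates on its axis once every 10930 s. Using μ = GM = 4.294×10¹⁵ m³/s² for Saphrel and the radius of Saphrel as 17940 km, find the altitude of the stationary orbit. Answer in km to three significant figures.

A synchronous orbit has period T, so by Kepler's third law a = (μT²/4π²)^(1/3).
μT²/4π² = 4.294×10¹⁵ × (1.093×10⁴)² / 39.48 = 1.299×10²² m³.
a = 2.351×10⁷ m = 23510 km.
Altitude h = a − R = 23510 − 17940 = 5569.7 km.

h_sync ≈ 5570 km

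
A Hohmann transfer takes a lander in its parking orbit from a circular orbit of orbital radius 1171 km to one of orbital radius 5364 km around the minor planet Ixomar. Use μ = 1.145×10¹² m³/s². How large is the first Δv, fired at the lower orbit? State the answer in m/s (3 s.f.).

r₁ = 1171 km = 1.171×10⁶ m.
r₂ = 5364 km = 5.364×10⁶ m.
Transfer ellipse a_t = (r₁ + r₂)/2 = 3.268×10⁶ m.
At r₁: circular v_c1 = √(μ/r₁) = 988.8 m/s; transfer-periapsis v_p = √[μ(2/r₁ − 1/a_t)] = 1267 m/s.
Δv₁ = v_p − v_c1 = 278.1 m/s.

Δv ≈ 278 m/s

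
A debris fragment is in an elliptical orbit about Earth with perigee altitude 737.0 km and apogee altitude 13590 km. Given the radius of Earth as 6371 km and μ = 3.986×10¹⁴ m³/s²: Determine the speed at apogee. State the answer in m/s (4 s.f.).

r_p = 6371 + 737.0 = 7108.0 km = 7.1080×10⁶ m.
r_a = 6371 + 13590 = 19961 km = 1.9961×10⁷ m.
Semi-major axis a = (r_p + r_a)/2 = 13534 km = 1.353×10⁷ m.
Vis-viva: v² = μ(2/r − 1/a) = 3.986×10¹⁴ × (1.002×10⁻⁷ − 7.389×10⁻⁸) = 1.049×10⁷ m²/s².
v = 3238 m/s.

v ≈ 3238 m/s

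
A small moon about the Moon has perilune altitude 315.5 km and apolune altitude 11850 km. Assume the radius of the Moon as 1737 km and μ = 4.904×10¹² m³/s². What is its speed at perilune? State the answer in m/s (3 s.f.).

r_p = 1737 + 315.5 = 2052.5 km = 2.0525×10⁶ m.
r_a = 1737 + 11850 = 13587 km = 1.3587×10⁷ m.
Semi-major axis a = (r_p + r_a)/2 = 7819.8 km = 7.820×10⁶ m.
Vis-viva: v² = μ(2/r − 1/a) = 4.904×10¹² × (9.744×10⁻⁷ − 1.279×10⁻⁷) = 4.151×10⁶ m²/s².
v = 2038 m/s.

v ≈ 2040 m/s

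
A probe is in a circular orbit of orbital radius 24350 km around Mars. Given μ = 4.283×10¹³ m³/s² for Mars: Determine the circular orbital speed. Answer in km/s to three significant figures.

v ≈ 1.33 km/s

r = 24350 km = 2.435×10⁷ m.
For a circular orbit v = √(μ/r) = √(4.283×10¹³ / 2.435×10⁷) = √(1.759×10⁶) = 1326 m/s.
That is 1.326 km/s.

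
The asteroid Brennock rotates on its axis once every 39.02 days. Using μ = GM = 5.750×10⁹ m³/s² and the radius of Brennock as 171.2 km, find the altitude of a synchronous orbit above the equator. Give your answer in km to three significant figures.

T = 39.02 days = 3.371×10⁶ s.
A synchronous orbit has period T, so by Kepler's third law a = (μT²/4π²)^(1/3).
μT²/4π² = 5.750×10⁹ × (3.371×10⁶)² / 39.48 = 1.655×10²¹ m³.
a = 1.183×10⁷ m = 11830 km.
Altitude h = a − R = 11830 − 171.2 = 11658 km.

h_sync ≈ 11700 km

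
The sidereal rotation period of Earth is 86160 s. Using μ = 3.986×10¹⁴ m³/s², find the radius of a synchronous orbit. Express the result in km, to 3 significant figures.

r_sync ≈ 42200 km

A synchronous orbit has period T, so by Kepler's third law a = (μT²/4π²)^(1/3).
μT²/4π² = 3.986×10¹⁴ × (8.616×10⁴)² / 39.48 = 7.495×10²² m³.
a = 4.216×10⁷ m = 42163 km.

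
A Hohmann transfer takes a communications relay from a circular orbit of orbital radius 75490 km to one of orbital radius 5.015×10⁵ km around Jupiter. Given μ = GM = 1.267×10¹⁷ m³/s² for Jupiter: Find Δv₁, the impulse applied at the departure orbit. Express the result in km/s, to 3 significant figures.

r₁ = 75490 km = 7.549×10⁷ m.
r₂ = 5.015×10⁵ km = 5.015×10⁸ m.
Transfer ellipse a_t = (r₁ + r₂)/2 = 2.885×10⁸ m.
At r₁: circular v_c1 = √(μ/r₁) = 40970 m/s; transfer-perijove v_p = √[μ(2/r₁ − 1/a_t)] = 54010 m/s.
Δv₁ = v_p − v_c1 = 13050 m/s.
= 13.05 km/s.

Δv ≈ 13.0 km/s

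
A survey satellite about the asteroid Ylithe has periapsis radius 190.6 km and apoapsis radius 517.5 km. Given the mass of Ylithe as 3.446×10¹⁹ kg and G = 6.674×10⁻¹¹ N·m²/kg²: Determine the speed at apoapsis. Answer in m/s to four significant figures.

v ≈ 48.91 m/s

μ = GM = 6.674×10⁻¹¹ × 3.446×10¹⁹ = 2.300×10⁹ m³/s².
Semi-major axis a = (r_p + r_a)/2 = 354.05 km = 3.540×10⁵ m.
Vis-viva: v² = μ(2/r − 1/a) = 2.300×10⁹ × (3.865×10⁻⁶ − 2.824×10⁻⁶) = 2.392×10³ m²/s².
v = 48.91 m/s.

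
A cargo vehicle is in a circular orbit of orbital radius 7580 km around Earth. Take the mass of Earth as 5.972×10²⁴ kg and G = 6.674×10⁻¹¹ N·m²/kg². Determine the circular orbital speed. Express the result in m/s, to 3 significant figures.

v ≈ 7250 m/s

μ = GM = 6.674×10⁻¹¹ × 5.972×10²⁴ = 3.986×10¹⁴ m³/s².
r = 7580 km = 7.580×10⁶ m.
For a circular orbit v = √(μ/r) = √(3.986×10¹⁴ / 7.580×10⁶) = √(5.258×10⁷) = 7251 m/s.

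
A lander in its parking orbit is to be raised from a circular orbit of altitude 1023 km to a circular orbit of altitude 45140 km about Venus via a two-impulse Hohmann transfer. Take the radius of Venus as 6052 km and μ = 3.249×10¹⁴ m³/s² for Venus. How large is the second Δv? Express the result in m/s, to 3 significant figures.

r₁ = 6052 + 1023 = 7075.0 km = 7.0750×10⁶ m.
r₂ = 6052 + 45140 = 51192 km = 5.1192×10⁷ m.
Transfer ellipse a_t = (r₁ + r₂)/2 = 2.913×10⁷ m.
At r₁: circular v_c1 = √(μ/r₁) = 6777 m/s; transfer-periapsis v_p = √[μ(2/r₁ − 1/a_t)] = 8983 m/s.
At r₂: circular v_c2 = √(μ/r₂) = 2519 m/s; transfer-apoapsis v_a = √[μ(2/r₂ − 1/a_t)] = 1241 m/s.
Δv₂ = v_c2 − v_a = 1278 m/s.

Δv ≈ 1280 m/s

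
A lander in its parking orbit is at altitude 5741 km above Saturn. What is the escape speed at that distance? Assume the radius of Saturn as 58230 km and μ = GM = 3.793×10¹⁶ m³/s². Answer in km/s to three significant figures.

r = 58230 + 5741 = 63971 km = 6.3971×10⁷ m.
Escape speed v_esc = √(2μ/r) = √(2 × 3.793×10¹⁶ / 6.397×10⁷) = √(1.186×10⁹) = 34440 m/s.
= 34.44 km/s.

v_esc ≈ 34.4 km/s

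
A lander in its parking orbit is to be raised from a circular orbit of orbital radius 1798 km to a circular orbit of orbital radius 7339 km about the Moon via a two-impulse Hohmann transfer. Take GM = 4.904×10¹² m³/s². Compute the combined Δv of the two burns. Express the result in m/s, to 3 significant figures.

r₁ = 1798 km = 1.798×10⁶ m.
r₂ = 7339 km = 7.339×10⁶ m.
Transfer ellipse a_t = (r₁ + r₂)/2 = 4.568×10⁶ m.
At r₁: circular v_c1 = √(μ/r₁) = 1652 m/s; transfer-perilune v_p = √[μ(2/r₁ − 1/a_t)] = 2093 m/s.
Δv₁ = v_p − v_c1 = 441.7 m/s.
At r₂: circular v_c2 = √(μ/r₂) = 817.4 m/s; transfer-apolune v_a = √[μ(2/r₂ − 1/a_t)] = 512.8 m/s.
Δv₂ = v_c2 − v_a = 304.6 m/s.
Total Δv = Δv₁ + Δv₂ = 746.3 m/s.

Δv_total ≈ 746 m/s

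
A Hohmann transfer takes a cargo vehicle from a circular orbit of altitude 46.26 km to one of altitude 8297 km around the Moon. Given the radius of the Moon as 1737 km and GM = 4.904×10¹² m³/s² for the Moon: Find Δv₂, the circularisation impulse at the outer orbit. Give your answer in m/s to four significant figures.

r₁ = 1737 + 46.26 = 1783.3 km = 1.7833×10⁶ m.
r₂ = 1737 + 8297 = 10034 km = 1.0034×10⁷ m.
Transfer ellipse a_t = (r₁ + r₂)/2 = 5.909×10⁶ m.
At r₁: circular v_c1 = √(μ/r₁) = 1658 m/s; transfer-perilune v_p = √[μ(2/r₁ − 1/a_t)] = 2161 m/s.
At r₂: circular v_c2 = √(μ/r₂) = 699.1 m/s; transfer-apolune v_a = √[μ(2/r₂ − 1/a_t)] = 384.1 m/s.
Δv₂ = v_c2 − v_a = 315.0 m/s.

Δv ≈ 315.0 m/s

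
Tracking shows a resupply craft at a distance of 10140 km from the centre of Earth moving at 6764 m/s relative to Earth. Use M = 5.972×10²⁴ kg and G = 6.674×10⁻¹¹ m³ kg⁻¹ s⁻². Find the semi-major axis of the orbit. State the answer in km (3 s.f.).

a ≈ 12100 km

μ = GM = 6.674×10⁻¹¹ × 5.972×10²⁴ = 3.986×10¹⁴ m³/s².
r = 1.014×10⁷ m.
Vis-viva rearranged: 1/a = 2/r − v²/μ = 1.972×10⁻⁷ − 1.148×10⁻⁷ = 8.245×10⁻⁸ m⁻¹.
a = 1.213×10⁷ m = 12129 km.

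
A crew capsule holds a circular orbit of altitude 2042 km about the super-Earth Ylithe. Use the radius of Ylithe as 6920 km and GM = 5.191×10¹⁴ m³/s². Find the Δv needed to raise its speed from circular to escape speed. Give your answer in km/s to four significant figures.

r = 6920 + 2042 = 8962.0 km = 8.9620×10⁶ m.
Circular speed v_c = √(μ/r) = 7611 m/s.
Escape speed v_esc = √(2μ/r) = √2 × v_c = 10760 m/s.
Δv = v_esc − v_c = 3152 m/s = 3.152 km/s.

Δv ≈ 3.152 km/s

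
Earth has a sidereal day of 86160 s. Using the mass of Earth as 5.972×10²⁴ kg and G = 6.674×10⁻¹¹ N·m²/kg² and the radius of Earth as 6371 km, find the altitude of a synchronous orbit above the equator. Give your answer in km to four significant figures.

μ = GM = 6.674×10⁻¹¹ × 5.972×10²⁴ = 3.986×10¹⁴ m³/s².
A synchronous orbit has period T, so by Kepler's third law a = (μT²/4π²)^(1/3).
μT²/4π² = 3.986×10¹⁴ × (8.616×10⁴)² / 39.48 = 7.495×10²² m³.
a = 4.216×10⁷ m = 42162 km.
Altitude h = a − R = 42162 − 6371 = 35791 km.

h_sync ≈ 35790 km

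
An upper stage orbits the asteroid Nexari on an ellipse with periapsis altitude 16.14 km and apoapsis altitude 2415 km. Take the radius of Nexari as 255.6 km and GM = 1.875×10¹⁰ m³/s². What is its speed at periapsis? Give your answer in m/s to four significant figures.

v ≈ 353.9 m/s

r_p = 255.6 + 16.14 = 271.74 km = 2.7174×10⁵ m.
r_a = 255.6 + 2415 = 2670.6 km = 2.6706×10⁶ m.
Semi-major axis a = (r_p + r_a)/2 = 1471.2 km = 1.471×10⁶ m.
Vis-viva: v² = μ(2/r − 1/a) = 1.875×10¹⁰ × (7.360×10⁻⁶ − 6.797×10⁻⁷) = 1.253×10⁵ m²/s².
v = 353.9 m/s.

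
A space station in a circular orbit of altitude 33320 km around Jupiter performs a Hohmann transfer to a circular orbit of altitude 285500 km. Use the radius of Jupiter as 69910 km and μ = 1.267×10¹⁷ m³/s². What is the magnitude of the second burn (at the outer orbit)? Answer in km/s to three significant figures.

r₁ = 69910 + 33320 = 103230 km = 1.0323×10⁸ m.
r₂ = 69910 + 285500 = 355410 km = 3.5541×10⁸ m.
Transfer ellipse a_t = (r₁ + r₂)/2 = 2.293×10⁸ m.
At r₁: circular v_c1 = √(μ/r₁) = 35030 m/s; transfer-perijove v_p = √[μ(2/r₁ − 1/a_t)] = 43610 m/s.
At r₂: circular v_c2 = √(μ/r₂) = 18880 m/s; transfer-apojove v_a = √[μ(2/r₂ − 1/a_t)] = 12670 m/s.
Δv₂ = v_c2 − v_a = 6213 m/s.
= 6.213 km/s.

Δv ≈ 6.21 km/s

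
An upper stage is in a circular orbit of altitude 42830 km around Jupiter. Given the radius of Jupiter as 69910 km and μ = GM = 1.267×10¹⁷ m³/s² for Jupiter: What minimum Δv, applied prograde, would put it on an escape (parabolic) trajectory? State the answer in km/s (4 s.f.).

Δv ≈ 13.89 km/s

r = 69910 + 42830 = 112740 km = 1.1274×10⁸ m.
Circular speed v_c = √(μ/r) = 33520 m/s.
Escape speed v_esc = √(2μ/r) = √2 × v_c = 47410 m/s.
Δv = v_esc − v_c = 13890 m/s = 13.89 km/s.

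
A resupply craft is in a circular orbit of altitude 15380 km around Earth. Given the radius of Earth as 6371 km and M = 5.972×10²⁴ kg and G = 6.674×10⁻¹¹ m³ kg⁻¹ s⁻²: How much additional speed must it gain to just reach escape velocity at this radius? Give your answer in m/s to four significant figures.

Δv ≈ 1773 m/s

μ = GM = 6.674×10⁻¹¹ × 5.972×10²⁴ = 3.986×10¹⁴ m³/s².
r = 6371 + 15380 = 21751 km = 2.1751×10⁷ m.
Circular speed v_c = √(μ/r) = 4281 m/s.
Escape speed v_esc = √(2μ/r) = √2 × v_c = 6054 m/s.
Δv = v_esc − v_c = 1773 m/s.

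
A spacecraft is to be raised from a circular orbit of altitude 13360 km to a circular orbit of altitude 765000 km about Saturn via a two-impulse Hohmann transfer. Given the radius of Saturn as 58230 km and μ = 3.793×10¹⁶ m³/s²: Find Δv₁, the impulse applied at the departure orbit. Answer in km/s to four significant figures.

r₁ = 58230 + 13360 = 71590 km = 7.1590×10⁷ m.
r₂ = 58230 + 765000 = 823230 km = 8.2323×10⁸ m.
Transfer ellipse a_t = (r₁ + r₂)/2 = 4.474×10⁸ m.
At r₁: circular v_c1 = √(μ/r₁) = 23020 m/s; transfer-perikrone v_p = √[μ(2/r₁ − 1/a_t)] = 31220 m/s.
Δv₁ = v_p − v_c1 = 8205 m/s.
= 8.205 km/s.

Δv ≈ 8.205 km/s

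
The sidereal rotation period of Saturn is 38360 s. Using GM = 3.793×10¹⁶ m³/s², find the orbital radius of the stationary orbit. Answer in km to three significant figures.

r_sync ≈ 1.12×10⁵ km

A synchronous orbit has period T, so by Kepler's third law a = (μT²/4π²)^(1/3).
μT²/4π² = 3.793×10¹⁶ × (3.836×10⁴)² / 39.48 = 1.414×10²⁴ m³.
a = 1.122×10⁸ m = 1.1223×10⁵ km.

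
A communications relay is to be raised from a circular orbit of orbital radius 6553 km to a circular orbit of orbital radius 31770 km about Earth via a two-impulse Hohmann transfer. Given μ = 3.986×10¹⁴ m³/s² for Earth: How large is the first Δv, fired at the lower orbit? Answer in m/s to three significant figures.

Δv ≈ 2240 m/s

r₁ = 6553 km = 6.553×10⁶ m.
r₂ = 31770 km = 3.177×10⁷ m.
Transfer ellipse a_t = (r₁ + r₂)/2 = 1.916×10⁷ m.
At r₁: circular v_c1 = √(μ/r₁) = 7799 m/s; transfer-perigee v_p = √[μ(2/r₁ − 1/a_t)] = 10040 m/s.
Δv₁ = v_p − v_c1 = 2243 m/s.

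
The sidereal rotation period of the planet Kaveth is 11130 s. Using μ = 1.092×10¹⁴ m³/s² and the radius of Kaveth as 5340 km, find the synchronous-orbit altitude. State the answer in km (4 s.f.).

A synchronous orbit has period T, so by Kepler's third law a = (μT²/4π²)^(1/3).
μT²/4π² = 1.092×10¹⁴ × (1.113×10⁴)² / 39.48 = 3.427×10²⁰ m³.
a = 6.998×10⁶ m = 6997.6 km.
Altitude h = a − R = 6997.6 − 5340 = 1657.6 km.

h_sync ≈ 1658 km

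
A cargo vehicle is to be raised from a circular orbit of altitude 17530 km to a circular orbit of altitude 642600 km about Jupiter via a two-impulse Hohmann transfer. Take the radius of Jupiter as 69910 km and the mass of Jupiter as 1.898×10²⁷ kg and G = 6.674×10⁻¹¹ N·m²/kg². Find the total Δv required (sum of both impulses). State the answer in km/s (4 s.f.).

μ = GM = 6.674×10⁻¹¹ × 1.898×10²⁷ = 1.267×10¹⁷ m³/s².
r₁ = 69910 + 17530 = 87440 km = 8.7440×10⁷ m.
r₂ = 69910 + 642600 = 712510 km = 7.1251×10⁸ m.
Transfer ellipse a_t = (r₁ + r₂)/2 = 4.000×10⁸ m.
At r₁: circular v_c1 = √(μ/r₁) = 38060 m/s; transfer-perijove v_p = √[μ(2/r₁ − 1/a_t)] = 50800 m/s.
Δv₁ = v_p − v_c1 = 12740 m/s.
At r₂: circular v_c2 = √(μ/r₂) = 13330 m/s; transfer-apojove v_a = √[μ(2/r₂ − 1/a_t)] = 6234 m/s.
Δv₂ = v_c2 − v_a = 7099 m/s.
Total Δv = Δv₁ + Δv₂ = 19840 m/s = 19.84 km/s.

Δv_total ≈ 19.84 km/s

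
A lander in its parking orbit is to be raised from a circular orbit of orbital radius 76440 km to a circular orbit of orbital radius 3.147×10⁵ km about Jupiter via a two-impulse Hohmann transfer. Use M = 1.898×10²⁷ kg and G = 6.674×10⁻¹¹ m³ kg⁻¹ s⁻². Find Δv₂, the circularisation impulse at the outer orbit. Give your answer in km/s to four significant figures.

Δv ≈ 7.520 km/s

μ = GM = 6.674×10⁻¹¹ × 1.898×10²⁷ = 1.267×10¹⁷ m³/s².
r₁ = 76440 km = 7.644×10⁷ m.
r₂ = 3.147×10⁵ km = 3.147×10⁸ m.
Transfer ellipse a_t = (r₁ + r₂)/2 = 1.956×10⁸ m.
At r₁: circular v_c1 = √(μ/r₁) = 40710 m/s; transfer-perijove v_p = √[μ(2/r₁ − 1/a_t)] = 51640 m/s.
At r₂: circular v_c2 = √(μ/r₂) = 20060 m/s; transfer-apojove v_a = √[μ(2/r₂ − 1/a_t)] = 12540 m/s.
Δv₂ = v_c2 − v_a = 7520 m/s.
= 7.520 km/s.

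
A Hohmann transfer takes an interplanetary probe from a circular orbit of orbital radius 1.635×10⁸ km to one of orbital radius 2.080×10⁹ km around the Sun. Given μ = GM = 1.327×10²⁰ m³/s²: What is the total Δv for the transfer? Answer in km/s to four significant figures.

r₁ = 1.635×10⁸ km = 1.635×10¹¹ m.
r₂ = 2.080×10⁹ km = 2.080×10¹² m.
Transfer ellipse a_t = (r₁ + r₂)/2 = 1.122×10¹² m.
At r₁: circular v_c1 = √(μ/r₁) = 28490 m/s; transfer-perihelion v_p = √[μ(2/r₁ − 1/a_t)] = 38790 m/s.
Δv₁ = v_p − v_c1 = 10300 m/s.
At r₂: circular v_c2 = √(μ/r₂) = 7987 m/s; transfer-aphelion v_a = √[μ(2/r₂ − 1/a_t)] = 3049 m/s.
Δv₂ = v_c2 − v_a = 4938 m/s.
Total Δv = Δv₁ + Δv₂ = 15240 m/s = 15.24 km/s.

Δv_total ≈ 15.24 km/s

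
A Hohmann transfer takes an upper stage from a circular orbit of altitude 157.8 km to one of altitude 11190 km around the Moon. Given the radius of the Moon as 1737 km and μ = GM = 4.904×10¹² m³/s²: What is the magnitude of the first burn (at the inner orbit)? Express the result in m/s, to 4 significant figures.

r₁ = 1737 + 157.8 = 1894.8 km = 1.8948×10⁶ m.
r₂ = 1737 + 11190 = 12927 km = 1.2927×10⁷ m.
Transfer ellipse a_t = (r₁ + r₂)/2 = 7.411×10⁶ m.
At r₁: circular v_c1 = √(μ/r₁) = 1609 m/s; transfer-perilune v_p = √[μ(2/r₁ − 1/a_t)] = 2125 m/s.
Δv₁ = v_p − v_c1 = 516.0 m/s.

Δv ≈ 516.0 m/s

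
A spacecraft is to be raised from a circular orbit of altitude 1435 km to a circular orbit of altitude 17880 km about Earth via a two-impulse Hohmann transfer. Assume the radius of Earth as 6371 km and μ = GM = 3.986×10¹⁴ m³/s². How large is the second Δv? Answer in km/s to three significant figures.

Δv ≈ 1.22 km/s

r₁ = 6371 + 1435 = 7806.0 km = 7.8060×10⁶ m.
r₂ = 6371 + 17880 = 24251 km = 2.4251×10⁷ m.
Transfer ellipse a_t = (r₁ + r₂)/2 = 1.603×10⁷ m.
At r₁: circular v_c1 = √(μ/r₁) = 7146 m/s; transfer-perigee v_p = √[μ(2/r₁ − 1/a_t)] = 8790 m/s.
At r₂: circular v_c2 = √(μ/r₂) = 4054 m/s; transfer-apogee v_a = √[μ(2/r₂ − 1/a_t)] = 2829 m/s.
Δv₂ = v_c2 − v_a = 1225 m/s.
= 1.225 km/s.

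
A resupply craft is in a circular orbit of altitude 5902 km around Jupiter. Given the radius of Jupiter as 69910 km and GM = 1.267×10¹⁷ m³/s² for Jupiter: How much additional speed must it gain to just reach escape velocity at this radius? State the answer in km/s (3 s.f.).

Δv ≈ 16.9 km/s

r = 69910 + 5902 = 75812 km = 7.5812×10⁷ m.
Circular speed v_c = √(μ/r) = 40880 m/s.
Escape speed v_esc = √(2μ/r) = √2 × v_c = 57810 m/s.
Δv = v_esc − v_c = 16930 m/s = 16.93 km/s.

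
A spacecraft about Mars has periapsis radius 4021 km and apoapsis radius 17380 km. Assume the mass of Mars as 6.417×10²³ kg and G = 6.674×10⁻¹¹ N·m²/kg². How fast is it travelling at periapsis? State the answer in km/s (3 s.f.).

v ≈ 4.16 km/s

μ = GM = 6.674×10⁻¹¹ × 6.417×10²³ = 4.283×10¹³ m³/s².
Semi-major axis a = (r_p + r_a)/2 = 10700 km = 1.070×10⁷ m.
Vis-viva: v² = μ(2/r − 1/a) = 4.283×10¹³ × (4.974×10⁻⁷ − 9.345×10⁻⁸) = 1.730×10⁷ m²/s².
v = 4159 m/s = 4.159 km/s.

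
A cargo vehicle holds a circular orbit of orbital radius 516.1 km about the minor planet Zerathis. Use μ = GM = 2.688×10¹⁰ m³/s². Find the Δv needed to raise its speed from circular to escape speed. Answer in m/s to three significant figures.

r = 516.1 km = 5.161×10⁵ m.
Circular speed v_c = √(μ/r) = 228.2 m/s.
Escape speed v_esc = √(2μ/r) = √2 × v_c = 322.7 m/s.
Δv = v_esc − v_c = 94.53 m/s.

Δv ≈ 94.5 m/s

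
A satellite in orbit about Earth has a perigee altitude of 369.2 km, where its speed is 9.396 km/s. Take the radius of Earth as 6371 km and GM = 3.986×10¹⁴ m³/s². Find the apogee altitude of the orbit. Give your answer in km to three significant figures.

apogee altitude ≈ 13500 km

r_p = 6371 + 369.2 = 6740.2 km = 6.740×10⁶ m.
Specific energy ε = v²/2 − μ/r = -1.500×10⁷ J/kg, so a = −μ/(2ε) = 1.329×10⁷ m.
The apsides satisfy r_p + r_a = 2a, so the apogee radius is 2a − r_p = 1.984×10⁷ m = 19841 km.
Apogee altitude = 19841 − 6371 = 13470 km.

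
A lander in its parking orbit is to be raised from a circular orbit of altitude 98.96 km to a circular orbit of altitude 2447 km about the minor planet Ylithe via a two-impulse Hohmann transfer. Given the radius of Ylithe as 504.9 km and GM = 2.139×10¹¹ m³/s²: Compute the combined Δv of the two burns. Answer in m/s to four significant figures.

r₁ = 504.9 + 98.96 = 603.86 km = 6.0386×10⁵ m.
r₂ = 504.9 + 2447 = 2951.9 km = 2.9519×10⁶ m.
Transfer ellipse a_t = (r₁ + r₂)/2 = 1.778×10⁶ m.
At r₁: circular v_c1 = √(μ/r₁) = 595.2 m/s; transfer-periapsis v_p = √[μ(2/r₁ − 1/a_t)] = 766.9 m/s.
Δv₁ = v_p − v_c1 = 171.7 m/s.
At r₂: circular v_c2 = √(μ/r₂) = 269.2 m/s; transfer-apoapsis v_a = √[μ(2/r₂ − 1/a_t)] = 156.9 m/s.
Δv₂ = v_c2 − v_a = 112.3 m/s.
Total Δv = Δv₁ + Δv₂ = 284.0 m/s.

Δv_total ≈ 284.0 m/s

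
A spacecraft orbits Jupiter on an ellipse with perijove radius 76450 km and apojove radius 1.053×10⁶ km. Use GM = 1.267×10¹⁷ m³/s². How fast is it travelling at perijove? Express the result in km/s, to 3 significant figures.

Semi-major axis a = (r_p + r_a)/2 = 5.6472×10⁵ km = 5.647×10⁸ m.
Vis-viva: v² = μ(2/r − 1/a) = 1.267×10¹⁷ × (2.616×10⁻⁸ − 1.771×10⁻⁹) = 3.090×10⁹ m²/s².
v = 55590 m/s = 55.59 km/s.

v ≈ 55.6 km/s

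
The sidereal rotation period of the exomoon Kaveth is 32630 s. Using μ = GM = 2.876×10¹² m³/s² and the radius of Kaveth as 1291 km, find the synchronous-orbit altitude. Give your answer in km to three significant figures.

h_sync ≈ 2970 km

A synchronous orbit has period T, so by Kepler's third law a = (μT²/4π²)^(1/3).
μT²/4π² = 2.876×10¹² × (3.263×10⁴)² / 39.48 = 7.756×10¹⁹ m³.
a = 4.265×10⁶ m = 4264.7 km.
Altitude h = a − R = 4264.7 − 1291 = 2973.7 km.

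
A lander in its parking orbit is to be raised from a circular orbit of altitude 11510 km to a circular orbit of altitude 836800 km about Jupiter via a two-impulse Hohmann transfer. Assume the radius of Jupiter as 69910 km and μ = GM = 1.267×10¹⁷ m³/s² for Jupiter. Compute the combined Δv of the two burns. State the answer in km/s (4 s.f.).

r₁ = 69910 + 11510 = 81420 km = 8.1420×10⁷ m.
r₂ = 69910 + 836800 = 906710 km = 9.0671×10⁸ m.
Transfer ellipse a_t = (r₁ + r₂)/2 = 4.941×10⁸ m.
At r₁: circular v_c1 = √(μ/r₁) = 39450 m/s; transfer-perijove v_p = √[μ(2/r₁ − 1/a_t)] = 53440 m/s.
Δv₁ = v_p − v_c1 = 13990 m/s.
At r₂: circular v_c2 = √(μ/r₂) = 11820 m/s; transfer-apojove v_a = √[μ(2/r₂ − 1/a_t)] = 4799 m/s.
Δv₂ = v_c2 − v_a = 7022 m/s.
Total Δv = Δv₁ + Δv₂ = 21010 m/s = 21.01 km/s.

Δv_total ≈ 21.01 km/s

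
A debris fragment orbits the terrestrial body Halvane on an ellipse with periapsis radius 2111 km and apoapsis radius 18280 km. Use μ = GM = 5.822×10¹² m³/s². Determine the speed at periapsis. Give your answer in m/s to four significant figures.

Semi-major axis a = (r_p + r_a)/2 = 10196 km = 1.020×10⁷ m.
Vis-viva: v² = μ(2/r − 1/a) = 5.822×10¹² × (9.474×10⁻⁷ − 9.808×10⁻⁸) = 4.945×10⁶ m²/s².
v = 2224 m/s.

v ≈ 2224 m/s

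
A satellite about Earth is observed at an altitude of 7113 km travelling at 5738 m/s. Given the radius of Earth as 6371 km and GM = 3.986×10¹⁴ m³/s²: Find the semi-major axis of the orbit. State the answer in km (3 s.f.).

a ≈ 15200 km

r = 6371 + 7113 = 13484 km = 1.348×10⁷ m.
Vis-viva rearranged: 1/a = 2/r − v²/μ = 1.483×10⁻⁷ − 8.260×10⁻⁸ = 6.572×10⁻⁸ m⁻¹.
a = 1.522×10⁷ m = 15215 km.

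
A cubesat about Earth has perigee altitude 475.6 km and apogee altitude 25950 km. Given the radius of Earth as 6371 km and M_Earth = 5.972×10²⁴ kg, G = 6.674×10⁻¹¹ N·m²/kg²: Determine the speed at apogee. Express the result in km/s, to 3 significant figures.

v ≈ 2.08 km/s

μ = GM = 6.674×10⁻¹¹ × 5.972×10²⁴ = 3.986×10¹⁴ m³/s².
r_p = 6371 + 475.6 = 6846.6 km = 6.8466×10⁶ m.
r_a = 6371 + 25950 = 32321 km = 3.2321×10⁷ m.
Semi-major axis a = (r_p + r_a)/2 = 19584 km = 1.958×10⁷ m.
Vis-viva: v² = μ(2/r − 1/a) = 3.986×10¹⁴ × (6.188×10⁻⁸ − 5.106×10⁻⁸) = 4.311×10⁶ m²/s².
v = 2076 m/s = 2.076 km/s.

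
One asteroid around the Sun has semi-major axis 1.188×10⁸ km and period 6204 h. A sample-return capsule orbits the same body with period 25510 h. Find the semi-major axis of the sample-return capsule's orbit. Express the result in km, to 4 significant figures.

Kepler's third law: a³ ∝ T², so a₂ = a₁ (T₂/T₁)^(2/3).
T₂/T₁ = 4.112, (T₂/T₁)^(2/3) = 2.567.
a₂ = 1.188×10⁸ × 2.567 = 3.049×10⁸ km.

a₂ ≈ 3.049×10⁸ km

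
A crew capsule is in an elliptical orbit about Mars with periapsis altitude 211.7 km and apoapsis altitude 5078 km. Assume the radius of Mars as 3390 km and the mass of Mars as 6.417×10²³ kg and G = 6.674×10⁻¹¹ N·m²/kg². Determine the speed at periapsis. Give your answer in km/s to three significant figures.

μ = GM = 6.674×10⁻¹¹ × 6.417×10²³ = 4.283×10¹³ m³/s².
r_p = 3390 + 211.7 = 3601.7 km = 3.6017×10⁶ m.
r_a = 3390 + 5078 = 8468.0 km = 8.4680×10⁶ m.
Semi-major axis a = (r_p + r_a)/2 = 6034.9 km = 6.035×10⁶ m.
Vis-viva: v² = μ(2/r − 1/a) = 4.283×10¹³ × (5.553×10⁻⁷ − 1.657×10⁻⁷) = 1.668×10⁷ m²/s².
v = 4085 m/s = 4.085 km/s.

v ≈ 4.08 km/s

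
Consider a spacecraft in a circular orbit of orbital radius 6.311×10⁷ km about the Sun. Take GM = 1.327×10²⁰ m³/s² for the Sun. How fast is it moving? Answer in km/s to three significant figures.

r = 6.311×10⁷ km = 6.311×10¹⁰ m.
For a circular orbit v = √(μ/r) = √(1.327×10²⁰ / 6.311×10¹⁰) = √(2.103×10⁹) = 45850 m/s.
That is 45.85 km/s.

v ≈ 45.9 km/s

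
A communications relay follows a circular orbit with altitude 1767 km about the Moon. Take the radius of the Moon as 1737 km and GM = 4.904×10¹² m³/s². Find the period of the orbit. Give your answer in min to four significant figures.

r = 1737 + 1767 = 3504.0 km = 3.5040×10⁶ m.
Kepler's third law: T = 2π√(r³/μ) = 2π√((3.504×10⁶)³ / 4.904×10¹²).
r³/μ = 8.773×10⁶ s², so T = 2π × 2.962×10³ = 1.861×10⁴ s.
Converting: 1.861×10⁴ s ÷ 60.00 = 310.2 min.

T ≈ 310.2 min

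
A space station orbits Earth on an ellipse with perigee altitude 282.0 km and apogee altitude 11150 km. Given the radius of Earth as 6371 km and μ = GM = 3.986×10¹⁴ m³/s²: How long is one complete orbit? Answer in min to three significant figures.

T ≈ 220 min

r_p = 6371 + 282.0 = 6653.0 km = 6.6530×10⁶ m.
r_a = 6371 + 11150 = 17521 km = 1.7521×10⁷ m.
Semi-major axis a = (r_p + r_a)/2 = (6653.0 + 17521)/2 = 12087 km = 1.209×10⁷ m.
By Kepler's third law T = 2π√(a³/μ) = 2π × 2.105×10³ = 1.322×10⁴ s.
= 220.4 min.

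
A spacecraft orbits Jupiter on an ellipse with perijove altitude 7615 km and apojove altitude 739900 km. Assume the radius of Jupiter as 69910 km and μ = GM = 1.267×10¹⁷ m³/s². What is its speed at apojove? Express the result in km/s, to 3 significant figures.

r_p = 69910 + 7615 = 77525 km = 7.7525×10⁷ m.
r_a = 69910 + 739900 = 809810 km = 8.0981×10⁸ m.
Semi-major axis a = (r_p + r_a)/2 = 4.4367×10⁵ km = 4.437×10⁸ m.
Vis-viva: v² = μ(2/r − 1/a) = 1.267×10¹⁷ × (2.470×10⁻⁹ − 2.254×10⁻⁹) = 2.734×10⁷ m²/s².
v = 5229 m/s = 5.229 km/s.

v ≈ 5.23 km/s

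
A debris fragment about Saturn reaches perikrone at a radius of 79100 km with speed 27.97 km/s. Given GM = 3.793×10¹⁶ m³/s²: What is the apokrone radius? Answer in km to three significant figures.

r_p = 7.910×10⁷ m.
Specific energy ε = v²/2 − μ/r = -8.836×10⁷ J/kg, so a = −μ/(2ε) = 2.146×10⁸ m.
The apsides satisfy r_p + r_a = 2a, so the apokrone radius is 2a − r_p = 3.502×10⁸ m = 3.5017×10⁵ km.

apokrone radius ≈ 3.50×10⁵ km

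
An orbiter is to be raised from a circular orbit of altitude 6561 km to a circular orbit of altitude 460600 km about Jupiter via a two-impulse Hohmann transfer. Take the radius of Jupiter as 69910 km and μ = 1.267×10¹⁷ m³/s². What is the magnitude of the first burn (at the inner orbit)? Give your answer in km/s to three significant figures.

Δv ≈ 13.1 km/s

r₁ = 69910 + 6561 = 76471 km = 7.6471×10⁷ m.
r₂ = 69910 + 460600 = 530510 km = 5.3051×10⁸ m.
Transfer ellipse a_t = (r₁ + r₂)/2 = 3.035×10⁸ m.
At r₁: circular v_c1 = √(μ/r₁) = 40700 m/s; transfer-perijove v_p = √[μ(2/r₁ − 1/a_t)] = 53820 m/s.
Δv₁ = v_p − v_c1 = 13110 m/s.
= 13.11 km/s.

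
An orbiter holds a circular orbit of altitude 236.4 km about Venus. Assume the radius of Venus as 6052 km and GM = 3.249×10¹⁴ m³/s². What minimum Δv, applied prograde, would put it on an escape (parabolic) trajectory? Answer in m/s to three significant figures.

Δv ≈ 2980 m/s

r = 6052 + 236.4 = 6288.4 km = 6.2884×10⁶ m.
Circular speed v_c = √(μ/r) = 7188 m/s.
Escape speed v_esc = √(2μ/r) = √2 × v_c = 10170 m/s.
Δv = v_esc − v_c = 2977 m/s.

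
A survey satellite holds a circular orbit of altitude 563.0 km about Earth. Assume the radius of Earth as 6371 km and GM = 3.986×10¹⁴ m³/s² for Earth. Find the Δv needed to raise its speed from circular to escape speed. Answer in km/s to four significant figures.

r = 6371 + 563.0 = 6934.0 km = 6.9340×10⁶ m.
Circular speed v_c = √(μ/r) = 7582 m/s.
Escape speed v_esc = √(2μ/r) = √2 × v_c = 10720 m/s.
Δv = v_esc − v_c = 3141 m/s = 3.141 km/s.

Δv ≈ 3.141 km/s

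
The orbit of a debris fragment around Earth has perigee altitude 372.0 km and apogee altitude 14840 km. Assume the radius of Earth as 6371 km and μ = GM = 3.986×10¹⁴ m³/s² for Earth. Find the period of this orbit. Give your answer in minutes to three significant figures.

T ≈ 274 minutes

r_p = 6371 + 372.0 = 6743.0 km = 6.7430×10⁶ m.
r_a = 6371 + 14840 = 21211 km = 2.1211×10⁷ m.
Semi-major axis a = (r_p + r_a)/2 = (6743.0 + 21211)/2 = 13977 km = 1.398×10⁷ m.
By Kepler's third law T = 2π√(a³/μ) = 2π × 2.617×10³ = 1.644×10⁴ s.
= 274.1 minutes.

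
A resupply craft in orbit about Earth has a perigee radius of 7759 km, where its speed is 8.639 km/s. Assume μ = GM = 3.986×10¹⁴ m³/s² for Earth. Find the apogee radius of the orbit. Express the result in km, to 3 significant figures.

apogee radius ≈ 20600 km

r_p = 7.759×10⁶ m.
Specific energy ε = v²/2 − μ/r = -1.406×10⁷ J/kg, so a = −μ/(2ε) = 1.418×10⁷ m.
The apsides satisfy r_p + r_a = 2a, so the apogee radius is 2a − r_p = 2.060×10⁷ m = 20598 km.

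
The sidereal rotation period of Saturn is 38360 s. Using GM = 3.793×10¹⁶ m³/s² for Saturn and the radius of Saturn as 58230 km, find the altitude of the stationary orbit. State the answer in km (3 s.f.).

h_sync ≈ 54000 km

A synchronous orbit has period T, so by Kepler's third law a = (μT²/4π²)^(1/3).
μT²/4π² = 3.793×10¹⁶ × (3.836×10⁴)² / 39.48 = 1.414×10²⁴ m³.
a = 1.122×10⁸ m = 1.1223×10⁵ km.
Altitude h = a − R = 1.1223×10⁵ − 58230 = 54005 km.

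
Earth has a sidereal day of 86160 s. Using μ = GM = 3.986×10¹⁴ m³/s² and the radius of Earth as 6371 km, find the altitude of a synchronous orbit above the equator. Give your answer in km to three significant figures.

h_sync ≈ 35800 km

A synchronous orbit has period T, so by Kepler's third law a = (μT²/4π²)^(1/3).
μT²/4π² = 3.986×10¹⁴ × (8.616×10⁴)² / 39.48 = 7.495×10²² m³.
a = 4.216×10⁷ m = 42163 km.
Altitude h = a − R = 42163 − 6371 = 35792 km.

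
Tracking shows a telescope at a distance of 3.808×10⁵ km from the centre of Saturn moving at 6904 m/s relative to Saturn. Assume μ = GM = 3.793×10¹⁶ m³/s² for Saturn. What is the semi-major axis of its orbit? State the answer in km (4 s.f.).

r = 3.808×10⁸ m.
Specific orbital energy ε = v²/2 − μ/r = (6904)²/2 − 3.793×10¹⁶/3.808×10⁸ = -7.577×10⁷ J/kg.
Since ε = −μ/(2a), a = −μ/(2ε) = 2.503×10⁸ m = 2.5029×10⁵ km.

a ≈ 2.503×10⁵ km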